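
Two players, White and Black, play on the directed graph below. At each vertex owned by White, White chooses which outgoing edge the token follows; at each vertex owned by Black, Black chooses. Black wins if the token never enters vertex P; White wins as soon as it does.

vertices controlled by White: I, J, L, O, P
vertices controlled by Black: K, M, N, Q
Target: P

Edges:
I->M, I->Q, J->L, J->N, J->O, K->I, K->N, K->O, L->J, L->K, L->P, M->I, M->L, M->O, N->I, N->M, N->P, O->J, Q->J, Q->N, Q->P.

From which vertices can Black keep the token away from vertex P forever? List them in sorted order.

A0 = {P}
A1: add {L} — L (White) has L→P.
A2: add {J} — J (White) has J→L.
A3: add {O} — O (White) has O→J.
A4 = A3; e.g. I (White) has no edge into A3. Fixed point.
White's attractor = {J, L, O, P}; Black avoids the target exactly from the complement.

I, K, M, N, Q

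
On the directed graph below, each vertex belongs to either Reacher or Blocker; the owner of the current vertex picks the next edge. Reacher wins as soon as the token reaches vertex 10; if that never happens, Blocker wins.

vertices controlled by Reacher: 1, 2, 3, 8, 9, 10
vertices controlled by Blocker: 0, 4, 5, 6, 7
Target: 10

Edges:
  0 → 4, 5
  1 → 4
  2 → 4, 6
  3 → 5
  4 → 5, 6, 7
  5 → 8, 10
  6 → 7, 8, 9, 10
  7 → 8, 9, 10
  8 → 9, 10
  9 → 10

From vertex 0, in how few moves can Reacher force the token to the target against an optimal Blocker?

A0 = {10}
A1: add {8, 9} — 8 (Reacher) has 8→10; 9 (Reacher) has 9→10.
A2: add {5, 7} — 5 (Blocker): all of {8, 10} already in; 7 (Blocker): all of {8, 9, 10} already in.
A3: add {3, 6} — 3 (Reacher) has 3→5; 6 (Blocker): all of {7, 8, 9, 10} already in.
A4: add {2, 4} — 2 (Reacher) has 2→6; 4 (Blocker): all of {5, 6, 7} already in.
A5: add {0, 1} — 0 (Blocker): all of {4, 5} already in; 1 (Reacher) has 1→4.
A5 = all vertices. Fixed point.
0 enters the attractor at level 5, so Reacher can force the target in 5 moves from there.

5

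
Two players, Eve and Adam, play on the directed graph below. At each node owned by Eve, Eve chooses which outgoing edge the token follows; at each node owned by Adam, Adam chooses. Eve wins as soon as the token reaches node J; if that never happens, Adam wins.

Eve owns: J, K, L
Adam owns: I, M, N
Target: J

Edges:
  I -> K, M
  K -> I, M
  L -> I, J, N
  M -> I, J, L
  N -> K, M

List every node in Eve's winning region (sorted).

A0 = {J}
A1: add {L} — L (Eve) has L→J.
A2 = A1; e.g. I (Adam) can still go to K. Fixed point.
Eve's winning region = {J, L}.

J, L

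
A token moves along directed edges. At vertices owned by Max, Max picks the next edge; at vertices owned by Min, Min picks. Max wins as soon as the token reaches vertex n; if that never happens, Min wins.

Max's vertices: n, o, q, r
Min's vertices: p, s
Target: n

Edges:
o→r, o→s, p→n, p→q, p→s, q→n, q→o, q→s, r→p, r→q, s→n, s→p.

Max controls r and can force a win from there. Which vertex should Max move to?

A0 = {n}
A1: add {q} — q (Max) has q→n.
A2: add {r} — r (Max) has r→q.
A3: add {o} — o (Max) has o→r.
A4 = A3; e.g. p (Min) can still go to s. Fixed point.
From r, successor q is in the attractor (rank 1); the other successor p is not.

q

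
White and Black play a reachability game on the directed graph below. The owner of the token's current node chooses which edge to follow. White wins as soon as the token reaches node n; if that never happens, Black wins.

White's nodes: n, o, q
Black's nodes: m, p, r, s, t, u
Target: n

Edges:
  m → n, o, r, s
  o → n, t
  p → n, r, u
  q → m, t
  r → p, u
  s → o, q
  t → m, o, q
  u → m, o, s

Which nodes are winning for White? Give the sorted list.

A0 = {n}
A1: add {o} — o (White) has o→n.
A2 = A1; e.g. m (Black) can still go to r. Fixed point.
White's winning region = {n, o}.

n, o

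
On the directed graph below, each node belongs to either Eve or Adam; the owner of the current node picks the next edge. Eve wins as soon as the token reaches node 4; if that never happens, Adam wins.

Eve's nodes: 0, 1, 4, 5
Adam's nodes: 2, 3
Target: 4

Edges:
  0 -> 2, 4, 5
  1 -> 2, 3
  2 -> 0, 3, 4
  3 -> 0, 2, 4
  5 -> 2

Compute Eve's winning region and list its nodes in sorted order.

A0 = {4}
A1: add {0} — 0 (Eve) has 0→4.
A2 = A1; e.g. 1 (Eve) has no edge into A1. Fixed point.
Eve's winning region = {0, 4}.

0, 4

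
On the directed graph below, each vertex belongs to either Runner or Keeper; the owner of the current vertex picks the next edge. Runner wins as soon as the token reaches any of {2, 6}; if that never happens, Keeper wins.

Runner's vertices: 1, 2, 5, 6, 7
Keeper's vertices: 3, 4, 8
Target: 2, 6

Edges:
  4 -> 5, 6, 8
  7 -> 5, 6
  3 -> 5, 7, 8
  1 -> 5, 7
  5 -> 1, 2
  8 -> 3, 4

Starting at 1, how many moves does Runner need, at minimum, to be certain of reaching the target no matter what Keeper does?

2

A0 = {2, 6}
A1: add {5, 7} — 5 (Runner) has 5→2; 7 (Runner) has 7→6.
A2: add {1} — 1 (Runner) has 1→5.
A3 = A2; e.g. 3 (Keeper) can still go to 8. Fixed point.
1 enters the attractor at level 2, so Runner can force the target in 2 moves from there.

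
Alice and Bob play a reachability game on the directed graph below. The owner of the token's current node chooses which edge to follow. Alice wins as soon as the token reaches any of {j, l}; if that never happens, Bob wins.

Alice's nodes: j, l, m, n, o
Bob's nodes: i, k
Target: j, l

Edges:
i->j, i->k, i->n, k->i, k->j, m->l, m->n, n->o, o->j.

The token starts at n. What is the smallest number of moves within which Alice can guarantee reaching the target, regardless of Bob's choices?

2

A0 = {j, l}
A1: add {m, o} — m (Alice) has m→l; o (Alice) has o→j.
A2: add {n} — n (Alice) has n→o.
A3 = A2; e.g. i (Bob) can still go to k. Fixed point.
n enters the attractor at level 2, so Alice can force the target in 2 moves from there.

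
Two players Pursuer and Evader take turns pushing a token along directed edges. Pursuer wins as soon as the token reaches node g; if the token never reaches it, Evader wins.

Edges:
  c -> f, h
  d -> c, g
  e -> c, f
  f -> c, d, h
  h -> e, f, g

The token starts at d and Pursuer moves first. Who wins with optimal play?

Track states (vertex, player-to-move).
A0 = {(g,Pursuer), (g,Evader)}
A1: add {(d,Pursuer), (h,Pursuer)}.
(d,Pursuer) ∈ A1 ⇒ Pursuer forces the target.

Pursuer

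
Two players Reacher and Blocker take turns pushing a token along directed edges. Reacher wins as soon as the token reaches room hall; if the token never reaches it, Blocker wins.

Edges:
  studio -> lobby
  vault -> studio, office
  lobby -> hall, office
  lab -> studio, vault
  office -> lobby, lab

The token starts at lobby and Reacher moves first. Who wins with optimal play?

Track states (vertex, player-to-move).
A0 = {(hall,Reacher), (hall,Blocker)}
A1: add {(lobby,Reacher)}.
(lobby,Reacher) ∈ A1 ⇒ Reacher forces the target.

Reacher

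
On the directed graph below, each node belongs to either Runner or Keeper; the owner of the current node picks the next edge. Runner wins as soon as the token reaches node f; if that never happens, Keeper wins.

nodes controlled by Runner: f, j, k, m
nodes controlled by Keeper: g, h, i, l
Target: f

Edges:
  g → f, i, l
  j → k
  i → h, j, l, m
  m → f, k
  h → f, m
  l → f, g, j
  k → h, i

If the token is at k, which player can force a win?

Runner

A0 = {f}
A1: add {m} — m (Runner) has m→f.
A2: add {h} — h (Keeper): all of {f, m} already in.
A3: add {k} — k (Runner) has k→h.
k ∈ A3, so Runner can force the target.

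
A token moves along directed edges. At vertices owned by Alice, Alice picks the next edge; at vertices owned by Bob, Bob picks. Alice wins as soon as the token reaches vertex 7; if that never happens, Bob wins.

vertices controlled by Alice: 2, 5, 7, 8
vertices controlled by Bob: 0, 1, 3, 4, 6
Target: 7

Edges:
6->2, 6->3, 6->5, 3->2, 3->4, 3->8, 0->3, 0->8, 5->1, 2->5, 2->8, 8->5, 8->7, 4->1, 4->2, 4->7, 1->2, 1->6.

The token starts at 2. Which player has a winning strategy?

A0 = {7}
A1: add {8} — 8 (Alice) has 8→7.
A2: add {2} — 2 (Alice) has 2→8.
A3 = A2; e.g. 0 (Bob) can still go to 3. Fixed point.
2 ∈ A2, so Alice can force the target.

Alice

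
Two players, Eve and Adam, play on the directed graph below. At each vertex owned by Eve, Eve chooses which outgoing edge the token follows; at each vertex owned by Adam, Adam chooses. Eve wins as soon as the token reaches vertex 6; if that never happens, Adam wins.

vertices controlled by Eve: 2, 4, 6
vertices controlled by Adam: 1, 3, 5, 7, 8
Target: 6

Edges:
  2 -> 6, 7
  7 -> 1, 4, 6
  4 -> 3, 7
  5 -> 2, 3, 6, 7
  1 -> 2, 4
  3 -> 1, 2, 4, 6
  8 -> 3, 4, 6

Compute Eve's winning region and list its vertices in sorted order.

2, 6

A0 = {6}
A1: add {2} — 2 (Eve) has 2→6.
A2 = A1; e.g. 1 (Adam) can still go to 4. Fixed point.
Eve's winning region = {2, 6}.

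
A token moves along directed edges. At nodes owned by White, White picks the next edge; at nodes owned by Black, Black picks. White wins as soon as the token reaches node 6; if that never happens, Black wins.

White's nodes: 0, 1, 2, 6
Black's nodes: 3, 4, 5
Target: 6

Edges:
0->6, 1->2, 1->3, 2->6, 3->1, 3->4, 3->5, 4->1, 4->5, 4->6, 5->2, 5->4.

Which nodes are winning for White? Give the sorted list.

0, 1, 2, 6

A0 = {6}
A1: add {0, 2} — 0 (White) has 0→6; 2 (White) has 2→6.
A2: add {1} — 1 (White) has 1→2.
A3 = A2; e.g. 3 (Black) can still go to 4. Fixed point.
White's winning region = {0, 1, 2, 6}.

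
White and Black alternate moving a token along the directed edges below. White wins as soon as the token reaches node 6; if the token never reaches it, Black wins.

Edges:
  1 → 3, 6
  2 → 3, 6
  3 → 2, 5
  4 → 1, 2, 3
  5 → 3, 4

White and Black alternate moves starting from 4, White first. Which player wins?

Black

Track states (vertex, player-to-move).
A0 = {(6,White), (6,Black)}
A1: add {(1,White), (2,White)}.
A2 = A1; e.g. (1,Black) stays out. (4,White) never enters ⇒ Black avoids the target.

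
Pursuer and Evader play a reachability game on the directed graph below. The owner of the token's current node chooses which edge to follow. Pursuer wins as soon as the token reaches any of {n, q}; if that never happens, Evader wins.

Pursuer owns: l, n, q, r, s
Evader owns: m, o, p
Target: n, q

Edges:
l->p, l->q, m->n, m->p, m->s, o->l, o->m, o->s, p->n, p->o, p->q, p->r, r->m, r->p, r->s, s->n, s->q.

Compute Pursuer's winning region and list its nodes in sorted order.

A0 = {n, q}
A1: add {l, s} — l (Pursuer) has l→q; s (Pursuer) has s→n.
A2: add {r} — r (Pursuer) has r→s.
A3 = A2; e.g. m (Evader) can still go to p. Fixed point.
Pursuer's winning region = {l, n, q, r, s}.

l, n, q, r, s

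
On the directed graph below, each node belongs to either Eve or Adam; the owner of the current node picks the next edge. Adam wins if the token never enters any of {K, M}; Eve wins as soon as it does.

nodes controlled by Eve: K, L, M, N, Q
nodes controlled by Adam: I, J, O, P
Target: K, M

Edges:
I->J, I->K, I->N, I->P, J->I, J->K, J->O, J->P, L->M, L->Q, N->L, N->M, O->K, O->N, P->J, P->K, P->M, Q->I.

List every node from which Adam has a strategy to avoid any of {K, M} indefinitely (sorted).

A0 = {K, M}
A1: add {L, N} — L (Eve) has L→M; N (Eve) has N→M.
A2: add {O} — O (Adam): all of {K, N} already in.
A3 = A2; e.g. I (Adam) can still go to J. Fixed point.
Eve's attractor = {K, L, M, N, O}; Adam avoids the target exactly from the complement.

I, J, P, Q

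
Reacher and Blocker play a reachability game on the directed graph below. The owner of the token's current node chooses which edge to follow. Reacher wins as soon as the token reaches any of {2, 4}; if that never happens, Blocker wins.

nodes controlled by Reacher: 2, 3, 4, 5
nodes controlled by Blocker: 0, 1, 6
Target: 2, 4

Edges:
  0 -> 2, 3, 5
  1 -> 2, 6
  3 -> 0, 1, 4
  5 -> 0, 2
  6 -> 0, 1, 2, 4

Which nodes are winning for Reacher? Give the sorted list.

A0 = {2, 4}
A1: add {3, 5} — 3 (Reacher) has 3→4; 5 (Reacher) has 5→2.
A2: add {0} — 0 (Blocker): all of {2, 3, 5} already in.
A3 = A2; e.g. 1 (Blocker) can still go to 6. Fixed point.
Reacher's winning region = {0, 2, 3, 4, 5}.

0, 2, 3, 4, 5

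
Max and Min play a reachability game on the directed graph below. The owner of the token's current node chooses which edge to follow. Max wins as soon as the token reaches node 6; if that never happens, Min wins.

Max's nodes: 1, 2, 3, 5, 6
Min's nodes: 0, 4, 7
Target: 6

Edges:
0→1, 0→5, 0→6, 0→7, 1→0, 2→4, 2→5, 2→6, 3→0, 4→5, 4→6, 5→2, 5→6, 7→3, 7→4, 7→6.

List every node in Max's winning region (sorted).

A0 = {6}
A1: add {2, 5} — 2 (Max) has 2→6; 5 (Max) has 5→6.
A2: add {4} — 4 (Min): all of {5, 6} already in.
A3 = A2; e.g. 0 (Min) can still go to 1. Fixed point.
Max's winning region = {2, 4, 5, 6}.

2, 4, 5, 6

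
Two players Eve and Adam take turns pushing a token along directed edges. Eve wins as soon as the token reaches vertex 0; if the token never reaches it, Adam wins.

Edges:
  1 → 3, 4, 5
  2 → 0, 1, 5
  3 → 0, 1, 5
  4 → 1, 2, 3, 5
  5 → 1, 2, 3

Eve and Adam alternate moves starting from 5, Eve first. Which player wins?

Track states (vertex, player-to-move).
A0 = {(0,Eve), (0,Adam)}
A1: add {(2,Eve), (3,Eve)}.
A2 = A1; e.g. (1,Eve) stays out. (5,Eve) never enters ⇒ Adam avoids the target.

Adam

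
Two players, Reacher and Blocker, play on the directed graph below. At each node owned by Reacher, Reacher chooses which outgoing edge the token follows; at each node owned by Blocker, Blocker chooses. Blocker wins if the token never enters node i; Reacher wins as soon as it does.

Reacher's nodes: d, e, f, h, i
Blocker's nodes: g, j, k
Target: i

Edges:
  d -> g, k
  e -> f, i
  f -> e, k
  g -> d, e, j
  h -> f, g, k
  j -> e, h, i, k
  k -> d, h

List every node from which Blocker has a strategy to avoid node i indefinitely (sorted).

d, g, j, k

A0 = {i}
A1: add {e} — e (Reacher) has e→i.
A2: add {f} — f (Reacher) has f→e.
A3: add {h} — h (Reacher) has h→f.
A4 = A3; e.g. d (Reacher) has no edge into A3. Fixed point.
Reacher's attractor = {e, f, h, i}; Blocker avoids the target exactly from the complement.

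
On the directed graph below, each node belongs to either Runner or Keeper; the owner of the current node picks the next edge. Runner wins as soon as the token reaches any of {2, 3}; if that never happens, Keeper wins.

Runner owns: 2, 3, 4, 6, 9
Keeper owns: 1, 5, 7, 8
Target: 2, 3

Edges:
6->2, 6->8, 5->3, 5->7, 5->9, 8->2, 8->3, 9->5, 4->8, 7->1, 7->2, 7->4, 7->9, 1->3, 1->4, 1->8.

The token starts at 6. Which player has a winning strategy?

A0 = {2, 3}
A1: add {6, 8} — 6 (Runner) has 6→2; 8 (Keeper): all of {2, 3} already in.
6 ∈ A1, so Runner can force the target.

Runner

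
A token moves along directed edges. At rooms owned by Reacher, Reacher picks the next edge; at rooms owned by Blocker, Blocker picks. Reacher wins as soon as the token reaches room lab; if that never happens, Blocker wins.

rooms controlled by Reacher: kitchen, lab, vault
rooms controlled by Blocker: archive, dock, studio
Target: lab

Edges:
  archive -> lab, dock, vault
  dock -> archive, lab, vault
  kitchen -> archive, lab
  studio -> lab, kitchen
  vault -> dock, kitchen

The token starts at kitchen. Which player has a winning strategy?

A0 = {lab}
A1: add {kitchen} — kitchen (Reacher) has kitchen→lab.
kitchen ∈ A1, so Reacher can force the target.

Reacher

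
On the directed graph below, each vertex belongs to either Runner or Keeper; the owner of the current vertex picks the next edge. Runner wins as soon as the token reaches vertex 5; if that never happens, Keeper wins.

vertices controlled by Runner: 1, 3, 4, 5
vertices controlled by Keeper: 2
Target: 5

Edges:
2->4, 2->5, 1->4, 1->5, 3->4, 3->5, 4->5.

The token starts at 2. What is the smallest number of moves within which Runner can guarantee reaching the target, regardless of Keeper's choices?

A0 = {5}
A1: add {1, 3, 4} — 1 (Runner) has 1→5; 3 (Runner) has 3→5; 4 (Runner) has 4→5.
A2: add {2} — 2 (Keeper): all of {4, 5} already in.
A2 = all vertices. Fixed point.
2 enters the attractor at level 2, so Runner can force the target in 2 moves from there.

2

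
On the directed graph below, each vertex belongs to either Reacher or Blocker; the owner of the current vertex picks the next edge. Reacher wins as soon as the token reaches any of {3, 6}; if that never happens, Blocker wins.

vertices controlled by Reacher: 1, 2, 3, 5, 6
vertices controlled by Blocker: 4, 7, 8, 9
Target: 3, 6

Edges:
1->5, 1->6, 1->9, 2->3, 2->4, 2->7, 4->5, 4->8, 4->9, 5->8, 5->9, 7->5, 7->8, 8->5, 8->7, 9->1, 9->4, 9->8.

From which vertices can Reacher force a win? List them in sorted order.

1, 2, 3, 6

A0 = {3, 6}
A1: add {1, 2} — 1 (Reacher) has 1→6; 2 (Reacher) has 2→3.
A2 = A1; e.g. 4 (Blocker) can still go to 5. Fixed point.
Reacher's winning region = {1, 2, 3, 6}.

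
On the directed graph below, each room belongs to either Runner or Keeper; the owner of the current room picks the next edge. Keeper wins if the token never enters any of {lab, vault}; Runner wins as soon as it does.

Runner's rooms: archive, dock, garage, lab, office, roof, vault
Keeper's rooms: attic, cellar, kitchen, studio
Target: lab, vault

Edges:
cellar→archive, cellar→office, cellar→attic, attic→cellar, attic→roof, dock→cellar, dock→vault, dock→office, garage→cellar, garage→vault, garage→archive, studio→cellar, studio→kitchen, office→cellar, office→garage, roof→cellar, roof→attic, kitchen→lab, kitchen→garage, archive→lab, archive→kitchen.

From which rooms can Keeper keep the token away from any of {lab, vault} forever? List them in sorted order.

A0 = {lab, vault}
A1: add {archive, dock, garage} — dock (Runner) has dock→vault; garage (Runner) has garage→vault; archive (Runner) has archive→lab.
A2: add {kitchen, office} — kitchen (Keeper): all of {lab, garage} already in; office (Runner) has office→garage.
A3 = A2; e.g. cellar (Keeper) can still go to attic. Fixed point.
Runner's attractor = {archive, dock, garage, kitchen, lab, office, vault}; Keeper avoids the target exactly from the complement.

attic, cellar, roof, studio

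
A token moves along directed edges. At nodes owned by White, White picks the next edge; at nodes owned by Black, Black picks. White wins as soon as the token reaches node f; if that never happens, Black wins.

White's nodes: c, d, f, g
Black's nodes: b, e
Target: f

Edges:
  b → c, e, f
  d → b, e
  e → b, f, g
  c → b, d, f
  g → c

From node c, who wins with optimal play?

A0 = {f}
A1: add {c} — c (White) has c→f.
c ∈ A1, so White can force the target.

White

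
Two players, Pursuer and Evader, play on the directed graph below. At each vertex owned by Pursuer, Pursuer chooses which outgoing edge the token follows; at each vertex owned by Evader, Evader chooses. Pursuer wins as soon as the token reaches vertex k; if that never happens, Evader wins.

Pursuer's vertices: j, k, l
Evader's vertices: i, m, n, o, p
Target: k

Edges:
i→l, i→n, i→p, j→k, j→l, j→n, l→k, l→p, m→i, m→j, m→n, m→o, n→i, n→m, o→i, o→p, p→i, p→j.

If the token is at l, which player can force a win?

Pursuer

A0 = {k}
A1: add {j, l} — j (Pursuer) has j→k; l (Pursuer) has l→k.
A2 = A1; e.g. i (Evader) can still go to n. Fixed point.
l ∈ A1, so Pursuer can force the target.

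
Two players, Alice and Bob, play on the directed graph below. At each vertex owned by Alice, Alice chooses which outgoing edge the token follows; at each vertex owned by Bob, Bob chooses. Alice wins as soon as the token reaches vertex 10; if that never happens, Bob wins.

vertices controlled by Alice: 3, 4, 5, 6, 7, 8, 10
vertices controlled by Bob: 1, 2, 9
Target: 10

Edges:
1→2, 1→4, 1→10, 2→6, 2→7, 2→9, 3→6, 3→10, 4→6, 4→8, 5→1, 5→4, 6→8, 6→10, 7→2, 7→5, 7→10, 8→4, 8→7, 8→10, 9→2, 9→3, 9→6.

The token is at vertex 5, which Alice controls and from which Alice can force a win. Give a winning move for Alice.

4

A0 = {10}
A1: add {3, 6, 7, 8} — 3 (Alice) has 3→10; 6 (Alice) has 6→10; 7 (Alice) has 7→10; 8 (Alice) has 8→10.
A2: add {4} — 4 (Alice) has 4→6.
A3: add {5} — 5 (Alice) has 5→4.
A4 = A3; e.g. 1 (Bob) can still go to 2. Fixed point.
From 5, successor 4 is in the attractor (rank 2); the other successor 1 is not.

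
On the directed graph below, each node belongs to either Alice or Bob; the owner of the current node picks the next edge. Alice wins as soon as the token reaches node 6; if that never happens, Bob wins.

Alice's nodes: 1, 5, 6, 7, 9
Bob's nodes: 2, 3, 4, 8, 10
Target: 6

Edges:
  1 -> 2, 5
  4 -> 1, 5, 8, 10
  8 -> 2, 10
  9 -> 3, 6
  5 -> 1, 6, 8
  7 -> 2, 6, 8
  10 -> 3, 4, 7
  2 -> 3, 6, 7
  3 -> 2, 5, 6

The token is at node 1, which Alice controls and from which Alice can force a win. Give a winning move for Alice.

5

A0 = {6}
A1: add {5, 7, 9} — 5 (Alice) has 5→6; 7 (Alice) has 7→6; 9 (Alice) has 9→6.
A2: add {1} — 1 (Alice) has 1→5.
A3 = A2; e.g. 2 (Bob) can still go to 3. Fixed point.
From 1, successor 5 is in the attractor (rank 1); the other successor 2 is not.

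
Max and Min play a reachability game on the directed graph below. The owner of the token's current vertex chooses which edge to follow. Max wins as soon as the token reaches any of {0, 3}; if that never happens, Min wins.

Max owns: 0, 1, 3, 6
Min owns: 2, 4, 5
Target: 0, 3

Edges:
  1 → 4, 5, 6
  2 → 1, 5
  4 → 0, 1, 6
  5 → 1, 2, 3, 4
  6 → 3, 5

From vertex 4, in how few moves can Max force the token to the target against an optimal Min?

A0 = {0, 3}
A1: add {6} — 6 (Max) has 6→3.
A2: add {1} — 1 (Max) has 1→6.
A3: add {4} — 4 (Min): all of {0, 1, 6} already in.
A4 = A3; e.g. 2 (Min) can still go to 5. Fixed point.
4 enters the attractor at level 3, so Max can force the target in 3 moves from there.

3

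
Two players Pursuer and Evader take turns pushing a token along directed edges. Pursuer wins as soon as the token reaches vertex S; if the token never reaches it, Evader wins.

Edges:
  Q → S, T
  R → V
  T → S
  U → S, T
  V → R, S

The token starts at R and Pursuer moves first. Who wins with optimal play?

Track states (vertex, player-to-move).
A0 = {(S,Pursuer), (S,Evader)}
A1: add {(Q,Pursuer), (T,Pursuer), (T,Evader), (U,Pursuer), (V,Pursuer)}.
A2: add {(Q,Evader), (R,Evader), (U,Evader)}.
A3 = A2; e.g. (R,Pursuer) stays out. (R,Pursuer) never enters ⇒ Evader avoids the target.

Evader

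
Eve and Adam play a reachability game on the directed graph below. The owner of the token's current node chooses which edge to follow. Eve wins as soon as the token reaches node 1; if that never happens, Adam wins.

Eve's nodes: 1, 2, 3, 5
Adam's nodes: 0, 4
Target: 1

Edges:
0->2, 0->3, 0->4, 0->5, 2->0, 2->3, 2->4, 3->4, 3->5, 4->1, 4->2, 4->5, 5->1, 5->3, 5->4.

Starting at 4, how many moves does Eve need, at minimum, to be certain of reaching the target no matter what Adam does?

4

A0 = {1}
A1: add {5} — 5 (Eve) has 5→1.
A2: add {3} — 3 (Eve) has 3→5.
A3: add {2} — 2 (Eve) has 2→3.
A4: add {4} — 4 (Adam): all of {1, 2, 5} already in.
4 enters the attractor at level 4, so Eve can force the target in 4 moves from there.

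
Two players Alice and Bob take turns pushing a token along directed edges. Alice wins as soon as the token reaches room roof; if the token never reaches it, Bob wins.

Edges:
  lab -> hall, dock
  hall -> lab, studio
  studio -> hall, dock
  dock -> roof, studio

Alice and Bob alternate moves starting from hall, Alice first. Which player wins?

Bob

Track states (vertex, player-to-move).
A0 = {(roof,Alice), (roof,Bob)}
A1: add {(dock,Alice)}.
A2 = A1; e.g. (lab,Alice) stays out. (hall,Alice) never enters ⇒ Bob avoids the target.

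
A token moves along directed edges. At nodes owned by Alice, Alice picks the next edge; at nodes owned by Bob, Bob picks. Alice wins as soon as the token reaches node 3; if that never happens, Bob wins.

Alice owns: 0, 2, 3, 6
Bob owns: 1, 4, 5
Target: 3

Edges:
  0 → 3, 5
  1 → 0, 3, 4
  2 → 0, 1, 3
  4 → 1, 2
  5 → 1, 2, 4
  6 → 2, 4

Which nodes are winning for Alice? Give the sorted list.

0, 2, 3, 6

A0 = {3}
A1: add {0, 2} — 0 (Alice) has 0→3; 2 (Alice) has 2→3.
A2: add {6} — 6 (Alice) has 6→2.
A3 = A2; e.g. 1 (Bob) can still go to 4. Fixed point.
Alice's winning region = {0, 2, 3, 6}.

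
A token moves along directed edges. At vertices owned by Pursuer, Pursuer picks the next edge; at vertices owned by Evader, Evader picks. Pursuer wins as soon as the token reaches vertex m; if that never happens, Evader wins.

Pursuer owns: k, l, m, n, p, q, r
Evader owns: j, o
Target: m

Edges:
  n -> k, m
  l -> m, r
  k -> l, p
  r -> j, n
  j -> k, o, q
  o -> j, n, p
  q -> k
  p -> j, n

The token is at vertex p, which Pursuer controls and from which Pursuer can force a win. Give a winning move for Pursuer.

n

A0 = {m}
A1: add {l, n} — l (Pursuer) has l→m; n (Pursuer) has n→m.
A2: add {k, p, r} — k (Pursuer) has k→l; p (Pursuer) has p→n; r (Pursuer) has r→n.
A3: add {q} — q (Pursuer) has q→k.
A4 = A3; e.g. j (Evader) can still go to o. Fixed point.
From p, successor n is in the attractor (rank 1); the other successor j is not.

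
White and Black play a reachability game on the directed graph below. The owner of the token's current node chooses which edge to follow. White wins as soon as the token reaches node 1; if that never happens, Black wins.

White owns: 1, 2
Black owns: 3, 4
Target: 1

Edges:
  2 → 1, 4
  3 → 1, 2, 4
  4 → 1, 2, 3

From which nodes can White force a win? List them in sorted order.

1, 2

A0 = {1}
A1: add {2} — 2 (White) has 2→1.
A2 = A1; e.g. 3 (Black) can still go to 4. Fixed point.
White's winning region = {1, 2}.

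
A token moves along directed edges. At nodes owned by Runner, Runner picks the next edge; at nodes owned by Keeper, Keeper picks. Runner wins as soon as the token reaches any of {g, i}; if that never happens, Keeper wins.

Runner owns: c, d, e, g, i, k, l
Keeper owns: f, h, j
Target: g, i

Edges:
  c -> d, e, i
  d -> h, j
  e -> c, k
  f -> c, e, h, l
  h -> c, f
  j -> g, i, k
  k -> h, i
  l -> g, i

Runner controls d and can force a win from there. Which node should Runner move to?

j

A0 = {g, i}
A1: add {c, k, l} — c (Runner) has c→i; k (Runner) has k→i; l (Runner) has l→g.
A2: add {e, j} — e (Runner) has e→c; j (Keeper): all of {g, i, k} already in.
A3: add {d} — d (Runner) has d→j.
A4 = A3; e.g. f (Keeper) can still go to h. Fixed point.
From d, successor j is in the attractor (rank 2); the other successor h is not.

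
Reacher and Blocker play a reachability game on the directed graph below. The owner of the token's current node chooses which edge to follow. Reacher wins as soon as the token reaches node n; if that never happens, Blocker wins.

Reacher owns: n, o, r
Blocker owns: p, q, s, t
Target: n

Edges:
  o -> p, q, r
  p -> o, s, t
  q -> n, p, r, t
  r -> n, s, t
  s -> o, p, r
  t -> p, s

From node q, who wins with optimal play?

Blocker

A0 = {n}
A1: add {r} — r (Reacher) has r→n.
A2: add {o} — o (Reacher) has o→r.
A3 = A2; e.g. p (Blocker) can still go to s. Fixed point.
q never enters the attractor, so Blocker can avoid the target forever.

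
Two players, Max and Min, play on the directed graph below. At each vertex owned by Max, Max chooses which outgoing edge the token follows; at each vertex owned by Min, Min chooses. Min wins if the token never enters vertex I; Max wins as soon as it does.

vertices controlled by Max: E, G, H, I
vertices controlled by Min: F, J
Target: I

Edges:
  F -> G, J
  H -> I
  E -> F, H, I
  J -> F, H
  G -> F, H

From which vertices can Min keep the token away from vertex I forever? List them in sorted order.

F, J

A0 = {I}
A1: add {E, H} — E (Max) has E→I; H (Max) has H→I.
A2: add {G} — G (Max) has G→H.
A3 = A2; e.g. F (Min) can still go to J. Fixed point.
Max's attractor = {E, G, H, I}; Min avoids the target exactly from the complement.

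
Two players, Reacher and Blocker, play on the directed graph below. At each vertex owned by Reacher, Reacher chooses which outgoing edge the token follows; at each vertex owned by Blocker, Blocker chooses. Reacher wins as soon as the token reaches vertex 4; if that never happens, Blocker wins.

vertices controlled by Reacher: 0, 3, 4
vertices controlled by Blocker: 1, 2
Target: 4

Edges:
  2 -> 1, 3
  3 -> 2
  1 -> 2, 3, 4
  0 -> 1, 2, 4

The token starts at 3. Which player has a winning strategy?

A0 = {4}
A1: add {0} — 0 (Reacher) has 0→4.
A2 = A1; e.g. 1 (Blocker) can still go to 2. Fixed point.
3 never enters the attractor, so Blocker can avoid the target forever.

Blocker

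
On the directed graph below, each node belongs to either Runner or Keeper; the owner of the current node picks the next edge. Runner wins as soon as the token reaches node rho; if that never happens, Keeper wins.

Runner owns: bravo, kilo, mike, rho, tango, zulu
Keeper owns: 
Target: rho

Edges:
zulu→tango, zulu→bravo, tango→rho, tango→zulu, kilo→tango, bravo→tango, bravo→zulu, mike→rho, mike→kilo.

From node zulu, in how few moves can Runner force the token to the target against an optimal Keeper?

A0 = {rho}
A1: add {mike, tango} — tango (Runner) has tango→rho; mike (Runner) has mike→rho.
A2: add {bravo, kilo, zulu} — bravo (Runner) has bravo→tango; zulu (Runner) has zulu→tango; kilo (Runner) has kilo→tango.
A2 = all vertices. Fixed point.
zulu enters the attractor at level 2, so Runner can force the target in 2 moves from there.

2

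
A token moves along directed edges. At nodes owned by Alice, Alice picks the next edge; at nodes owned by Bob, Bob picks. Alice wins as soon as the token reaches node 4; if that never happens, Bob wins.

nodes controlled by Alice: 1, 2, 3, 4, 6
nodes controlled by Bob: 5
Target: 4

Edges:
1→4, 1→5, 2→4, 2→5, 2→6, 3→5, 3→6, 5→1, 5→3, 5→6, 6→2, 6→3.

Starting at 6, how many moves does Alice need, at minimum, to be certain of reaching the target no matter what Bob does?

2

A0 = {4}
A1: add {1, 2} — 1 (Alice) has 1→4; 2 (Alice) has 2→4.
A2: add {6} — 6 (Alice) has 6→2.
6 enters the attractor at level 2, so Alice can force the target in 2 moves from there.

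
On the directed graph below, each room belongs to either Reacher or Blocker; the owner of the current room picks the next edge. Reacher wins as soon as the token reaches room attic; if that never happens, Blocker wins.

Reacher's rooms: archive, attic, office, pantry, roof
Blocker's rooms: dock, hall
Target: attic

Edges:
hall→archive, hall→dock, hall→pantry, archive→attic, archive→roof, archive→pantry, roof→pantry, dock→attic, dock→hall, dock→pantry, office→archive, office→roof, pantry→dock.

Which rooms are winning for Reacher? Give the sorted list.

A0 = {attic}
A1: add {archive} — archive (Reacher) has archive→attic.
A2: add {office} — office (Reacher) has office→archive.
A3 = A2; e.g. hall (Blocker) can still go to dock. Fixed point.
Reacher's winning region = {archive, attic, office}.

archive, attic, office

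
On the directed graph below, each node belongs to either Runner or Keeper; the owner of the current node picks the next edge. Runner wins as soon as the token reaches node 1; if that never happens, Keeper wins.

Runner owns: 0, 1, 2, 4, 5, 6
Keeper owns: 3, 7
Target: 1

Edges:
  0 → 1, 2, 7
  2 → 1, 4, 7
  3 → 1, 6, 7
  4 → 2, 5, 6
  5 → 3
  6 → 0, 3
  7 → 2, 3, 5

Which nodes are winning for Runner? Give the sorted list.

0, 1, 2, 4, 6

A0 = {1}
A1: add {0, 2} — 0 (Runner) has 0→1; 2 (Runner) has 2→1.
A2: add {4, 6} — 4 (Runner) has 4→2; 6 (Runner) has 6→0.
A3 = A2; e.g. 3 (Keeper) can still go to 7. Fixed point.
Runner's winning region = {0, 1, 2, 4, 6}.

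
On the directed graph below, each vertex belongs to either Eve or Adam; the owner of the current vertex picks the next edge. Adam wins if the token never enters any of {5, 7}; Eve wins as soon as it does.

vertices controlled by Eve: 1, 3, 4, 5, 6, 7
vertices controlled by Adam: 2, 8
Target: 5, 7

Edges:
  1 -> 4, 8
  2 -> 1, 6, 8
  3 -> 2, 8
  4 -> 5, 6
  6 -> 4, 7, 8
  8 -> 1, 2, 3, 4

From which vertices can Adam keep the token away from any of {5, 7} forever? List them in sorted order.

A0 = {5, 7}
A1: add {4, 6} — 4 (Eve) has 4→5; 6 (Eve) has 6→7.
A2: add {1} — 1 (Eve) has 1→4.
A3 = A2; e.g. 2 (Adam) can still go to 8. Fixed point.
Eve's attractor = {1, 4, 5, 6, 7}; Adam avoids the target exactly from the complement.

2, 3, 8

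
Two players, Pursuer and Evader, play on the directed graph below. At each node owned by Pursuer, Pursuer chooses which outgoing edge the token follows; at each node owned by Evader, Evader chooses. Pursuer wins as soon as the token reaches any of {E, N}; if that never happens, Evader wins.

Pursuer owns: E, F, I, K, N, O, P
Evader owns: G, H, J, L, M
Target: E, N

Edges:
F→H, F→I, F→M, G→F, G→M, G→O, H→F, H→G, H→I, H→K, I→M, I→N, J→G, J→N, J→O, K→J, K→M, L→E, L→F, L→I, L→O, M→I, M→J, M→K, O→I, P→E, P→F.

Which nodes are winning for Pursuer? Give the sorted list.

E, F, I, L, N, O, P

A0 = {E, N}
A1: add {I, P} — I (Pursuer) has I→N; P (Pursuer) has P→E.
A2: add {F, O} — F (Pursuer) has F→I; O (Pursuer) has O→I.
A3: add {L} — L (Evader): all of {E, F, I, O} already in.
A4 = A3; e.g. G (Evader) can still go to M. Fixed point.
Pursuer's winning region = {E, F, I, L, N, O, P}.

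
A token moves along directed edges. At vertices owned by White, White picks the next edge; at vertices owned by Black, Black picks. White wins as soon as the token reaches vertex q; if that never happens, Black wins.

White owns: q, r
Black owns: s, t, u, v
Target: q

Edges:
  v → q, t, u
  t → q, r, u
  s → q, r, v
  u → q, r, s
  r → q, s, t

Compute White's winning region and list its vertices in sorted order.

A0 = {q}
A1: add {r} — r (White) has r→q.
A2 = A1; e.g. s (Black) can still go to v. Fixed point.
White's winning region = {q, r}.

q, r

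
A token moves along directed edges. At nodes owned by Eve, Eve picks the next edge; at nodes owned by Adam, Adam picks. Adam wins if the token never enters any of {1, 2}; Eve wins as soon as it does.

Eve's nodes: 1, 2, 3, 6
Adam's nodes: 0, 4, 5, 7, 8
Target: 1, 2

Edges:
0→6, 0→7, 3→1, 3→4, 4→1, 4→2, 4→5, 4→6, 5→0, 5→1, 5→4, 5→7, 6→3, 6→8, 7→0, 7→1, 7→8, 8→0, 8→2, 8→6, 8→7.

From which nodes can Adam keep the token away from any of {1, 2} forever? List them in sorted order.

0, 4, 5, 7, 8

A0 = {1, 2}
A1: add {3} — 3 (Eve) has 3→1.
A2: add {6} — 6 (Eve) has 6→3.
A3 = A2; e.g. 0 (Adam) can still go to 7. Fixed point.
Eve's attractor = {1, 2, 3, 6}; Adam avoids the target exactly from the complement.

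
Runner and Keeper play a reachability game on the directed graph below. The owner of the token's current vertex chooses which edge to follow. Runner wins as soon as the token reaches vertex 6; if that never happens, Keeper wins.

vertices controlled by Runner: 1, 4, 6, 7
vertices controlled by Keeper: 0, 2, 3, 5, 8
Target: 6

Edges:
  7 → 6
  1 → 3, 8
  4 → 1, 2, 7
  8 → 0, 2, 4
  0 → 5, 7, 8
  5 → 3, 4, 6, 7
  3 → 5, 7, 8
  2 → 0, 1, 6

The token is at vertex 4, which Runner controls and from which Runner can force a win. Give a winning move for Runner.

7

A0 = {6}
A1: add {7} — 7 (Runner) has 7→6.
A2: add {4} — 4 (Runner) has 4→7.
A3 = A2; e.g. 0 (Keeper) can still go to 5. Fixed point.
From 4, successor 7 is in the attractor (rank 1); the other successors 1, 2 are not.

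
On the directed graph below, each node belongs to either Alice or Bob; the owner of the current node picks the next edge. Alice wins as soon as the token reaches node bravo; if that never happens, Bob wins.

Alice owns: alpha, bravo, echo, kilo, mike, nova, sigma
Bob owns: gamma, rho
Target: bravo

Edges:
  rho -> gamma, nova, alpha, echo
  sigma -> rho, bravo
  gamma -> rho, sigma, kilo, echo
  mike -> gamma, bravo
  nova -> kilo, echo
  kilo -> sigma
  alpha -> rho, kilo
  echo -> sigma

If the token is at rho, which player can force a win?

A0 = {bravo}
A1: add {mike, sigma} — sigma (Alice) has sigma→bravo; mike (Alice) has mike→bravo.
A2: add {echo, kilo} — kilo (Alice) has kilo→sigma; echo (Alice) has echo→sigma.
A3: add {alpha, nova} — nova (Alice) has nova→kilo; alpha (Alice) has alpha→kilo.
A4 = A3; e.g. rho (Bob) can still go to gamma. Fixed point.
rho never enters the attractor, so Bob can avoid the target forever.

Bob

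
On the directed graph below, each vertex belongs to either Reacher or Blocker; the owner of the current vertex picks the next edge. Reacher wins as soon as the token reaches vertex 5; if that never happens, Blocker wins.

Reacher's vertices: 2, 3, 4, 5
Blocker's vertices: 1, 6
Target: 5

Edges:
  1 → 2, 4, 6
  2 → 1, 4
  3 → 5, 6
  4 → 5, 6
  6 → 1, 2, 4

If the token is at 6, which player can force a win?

A0 = {5}
A1: add {3, 4} — 3 (Reacher) has 3→5; 4 (Reacher) has 4→5.
A2: add {2} — 2 (Reacher) has 2→4.
A3 = A2; e.g. 1 (Blocker) can still go to 6. Fixed point.
6 never enters the attractor, so Blocker can avoid the target forever.

Blocker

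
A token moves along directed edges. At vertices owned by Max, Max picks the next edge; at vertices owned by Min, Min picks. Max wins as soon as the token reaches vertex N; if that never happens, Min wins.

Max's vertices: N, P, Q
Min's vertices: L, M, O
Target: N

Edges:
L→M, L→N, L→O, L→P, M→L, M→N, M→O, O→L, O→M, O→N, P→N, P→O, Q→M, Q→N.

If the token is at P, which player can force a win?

A0 = {N}
A1: add {P, Q} — P (Max) has P→N; Q (Max) has Q→N.
A2 = A1; e.g. L (Min) can still go to M. Fixed point.
P ∈ A1, so Max can force the target.

Max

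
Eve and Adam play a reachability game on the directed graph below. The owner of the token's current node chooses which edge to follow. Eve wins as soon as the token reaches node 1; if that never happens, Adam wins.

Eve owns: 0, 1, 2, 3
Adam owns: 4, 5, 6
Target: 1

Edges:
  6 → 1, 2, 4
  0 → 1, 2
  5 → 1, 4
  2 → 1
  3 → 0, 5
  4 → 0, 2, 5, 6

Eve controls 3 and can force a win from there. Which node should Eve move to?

A0 = {1}
A1: add {0, 2} — 0 (Eve) has 0→1; 2 (Eve) has 2→1.
A2: add {3} — 3 (Eve) has 3→0.
A3 = A2; e.g. 4 (Adam) can still go to 5. Fixed point.
From 3, successor 0 is in the attractor (rank 1); the other successor 5 is not.

0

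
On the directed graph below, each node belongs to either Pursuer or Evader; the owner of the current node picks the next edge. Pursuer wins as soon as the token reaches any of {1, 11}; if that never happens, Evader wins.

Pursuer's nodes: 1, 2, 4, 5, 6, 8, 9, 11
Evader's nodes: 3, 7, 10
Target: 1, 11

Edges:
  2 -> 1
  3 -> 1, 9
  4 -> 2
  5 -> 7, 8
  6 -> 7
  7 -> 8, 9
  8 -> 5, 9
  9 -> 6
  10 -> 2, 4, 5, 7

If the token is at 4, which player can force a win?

A0 = {1, 11}
A1: add {2} — 2 (Pursuer) has 2→1.
A2: add {4} — 4 (Pursuer) has 4→2.
A3 = A2; e.g. 3 (Evader) can still go to 9. Fixed point.
4 ∈ A2, so Pursuer can force the target.

Pursuer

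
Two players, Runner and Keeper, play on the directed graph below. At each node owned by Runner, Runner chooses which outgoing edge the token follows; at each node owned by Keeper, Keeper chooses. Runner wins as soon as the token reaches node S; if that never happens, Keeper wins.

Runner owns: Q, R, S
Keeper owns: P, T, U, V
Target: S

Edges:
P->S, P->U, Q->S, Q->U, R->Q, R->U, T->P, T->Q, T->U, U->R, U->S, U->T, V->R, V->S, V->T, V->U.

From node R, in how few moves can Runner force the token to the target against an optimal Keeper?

A0 = {S}
A1: add {Q} — Q (Runner) has Q→S.
A2: add {R} — R (Runner) has R→Q.
A3 = A2; e.g. P (Keeper) can still go to U. Fixed point.
R enters the attractor at level 2, so Runner can force the target in 2 moves from there.

2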